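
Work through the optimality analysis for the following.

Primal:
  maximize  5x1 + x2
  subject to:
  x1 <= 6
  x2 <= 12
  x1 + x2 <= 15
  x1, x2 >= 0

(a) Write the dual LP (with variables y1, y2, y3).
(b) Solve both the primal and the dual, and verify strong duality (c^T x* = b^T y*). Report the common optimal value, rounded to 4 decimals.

The standard primal-dual pair for 'max c^T x s.t. A x <= b, x >= 0' is:
  Dual:  min b^T y  s.t.  A^T y >= c,  y >= 0.

So the dual LP is:
  minimize  6y1 + 12y2 + 15y3
  subject to:
    y1 + y3 >= 5
    y2 + y3 >= 1
    y1, y2, y3 >= 0

Solving the primal: x* = (6, 9).
  primal value c^T x* = 39.
Solving the dual: y* = (4, 0, 1).
  dual value b^T y* = 39.
Strong duality: c^T x* = b^T y*. Confirmed.

39


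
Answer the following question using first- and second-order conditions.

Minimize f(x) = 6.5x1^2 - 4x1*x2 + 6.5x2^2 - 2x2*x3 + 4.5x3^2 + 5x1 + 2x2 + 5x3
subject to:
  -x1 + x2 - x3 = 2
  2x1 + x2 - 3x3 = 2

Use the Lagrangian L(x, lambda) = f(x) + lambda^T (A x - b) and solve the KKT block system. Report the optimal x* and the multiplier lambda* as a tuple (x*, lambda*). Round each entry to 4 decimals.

Form the Lagrangian:
  L(x, lambda) = (1/2) x^T Q x + c^T x + lambda^T (A x - b)
Stationarity (grad_x L = 0): Q x + c + A^T lambda = 0.
Primal feasibility: A x = b.

This gives the KKT block system:
  [ Q   A^T ] [ x     ]   [-c ]
  [ A    0  ] [ lambda ] = [ b ]

Solving the linear system:
  x*      = (-0.8616, -0.1541, -1.2925)
  lambda* = (-5.8805, -0.1478)
  f(x*)   = 0.489

x* = (-0.8616, -0.1541, -1.2925), lambda* = (-5.8805, -0.1478)


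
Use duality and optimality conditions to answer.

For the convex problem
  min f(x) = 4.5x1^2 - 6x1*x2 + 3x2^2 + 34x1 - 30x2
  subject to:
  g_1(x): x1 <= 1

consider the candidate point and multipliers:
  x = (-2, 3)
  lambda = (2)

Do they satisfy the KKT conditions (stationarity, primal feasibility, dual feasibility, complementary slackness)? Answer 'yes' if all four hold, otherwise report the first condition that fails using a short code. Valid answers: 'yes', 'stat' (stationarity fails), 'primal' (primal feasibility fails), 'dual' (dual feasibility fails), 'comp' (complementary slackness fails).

Gradient of f: grad f(x) = Q x + c = (-2, 0)
Constraint values g_i(x) = a_i^T x - b_i:
  g_1((-2, 3)) = -3
Stationarity residual: grad f(x) + sum_i lambda_i a_i = (0, 0)
  -> stationarity OK
Primal feasibility (all g_i <= 0): OK
Dual feasibility (all lambda_i >= 0): OK
Complementary slackness (lambda_i * g_i(x) = 0 for all i): FAILS

Verdict: the first failing condition is complementary_slackness -> comp.

comp


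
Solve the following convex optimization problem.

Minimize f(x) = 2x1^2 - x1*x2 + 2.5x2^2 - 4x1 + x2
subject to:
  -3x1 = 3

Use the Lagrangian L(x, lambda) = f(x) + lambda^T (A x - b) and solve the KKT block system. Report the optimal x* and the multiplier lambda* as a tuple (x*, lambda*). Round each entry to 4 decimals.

Form the Lagrangian:
  L(x, lambda) = (1/2) x^T Q x + c^T x + lambda^T (A x - b)
Stationarity (grad_x L = 0): Q x + c + A^T lambda = 0.
Primal feasibility: A x = b.

This gives the KKT block system:
  [ Q   A^T ] [ x     ]   [-c ]
  [ A    0  ] [ lambda ] = [ b ]

Solving the linear system:
  x*      = (-1, -0.4)
  lambda* = (-2.5333)
  f(x*)   = 5.6

x* = (-1, -0.4), lambda* = (-2.5333)


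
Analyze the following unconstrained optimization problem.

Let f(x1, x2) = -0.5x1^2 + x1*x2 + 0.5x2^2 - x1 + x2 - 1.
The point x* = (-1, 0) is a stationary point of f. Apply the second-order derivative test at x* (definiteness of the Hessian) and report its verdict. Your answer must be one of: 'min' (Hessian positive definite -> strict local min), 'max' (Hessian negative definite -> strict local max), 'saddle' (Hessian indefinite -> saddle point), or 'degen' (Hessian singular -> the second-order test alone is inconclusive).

Compute the Hessian H = grad^2 f:
  H = [[-1, 1], [1, 1]]
Verify stationarity: grad f(x*) = H x* + g = (0, 0).
Eigenvalues of H: -1.4142, 1.4142.
Eigenvalues have mixed signs, so H is indefinite -> x* is a saddle point.

saddle


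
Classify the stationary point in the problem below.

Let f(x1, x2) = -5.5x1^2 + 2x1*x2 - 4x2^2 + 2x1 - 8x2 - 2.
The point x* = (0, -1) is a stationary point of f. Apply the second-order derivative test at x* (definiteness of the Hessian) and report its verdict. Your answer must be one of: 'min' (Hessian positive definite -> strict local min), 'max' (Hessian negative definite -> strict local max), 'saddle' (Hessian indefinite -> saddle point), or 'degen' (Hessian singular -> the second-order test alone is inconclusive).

Compute the Hessian H = grad^2 f:
  H = [[-11, 2], [2, -8]]
Verify stationarity: grad f(x*) = H x* + g = (0, 0).
Eigenvalues of H: -12, -7.
Both eigenvalues < 0, so H is negative definite -> x* is a strict local max.

max


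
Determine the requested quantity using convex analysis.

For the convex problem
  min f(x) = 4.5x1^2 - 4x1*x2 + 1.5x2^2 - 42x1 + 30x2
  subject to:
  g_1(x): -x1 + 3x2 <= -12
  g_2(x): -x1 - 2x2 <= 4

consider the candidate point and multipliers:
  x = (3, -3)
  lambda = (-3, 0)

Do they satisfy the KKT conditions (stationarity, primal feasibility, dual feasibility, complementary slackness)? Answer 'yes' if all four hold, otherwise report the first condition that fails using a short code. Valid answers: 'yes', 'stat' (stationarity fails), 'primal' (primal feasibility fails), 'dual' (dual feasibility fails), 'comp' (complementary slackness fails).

Gradient of f: grad f(x) = Q x + c = (-3, 9)
Constraint values g_i(x) = a_i^T x - b_i:
  g_1((3, -3)) = 0
  g_2((3, -3)) = -1
Stationarity residual: grad f(x) + sum_i lambda_i a_i = (0, 0)
  -> stationarity OK
Primal feasibility (all g_i <= 0): OK
Dual feasibility (all lambda_i >= 0): FAILS
Complementary slackness (lambda_i * g_i(x) = 0 for all i): OK

Verdict: the first failing condition is dual_feasibility -> dual.

dual


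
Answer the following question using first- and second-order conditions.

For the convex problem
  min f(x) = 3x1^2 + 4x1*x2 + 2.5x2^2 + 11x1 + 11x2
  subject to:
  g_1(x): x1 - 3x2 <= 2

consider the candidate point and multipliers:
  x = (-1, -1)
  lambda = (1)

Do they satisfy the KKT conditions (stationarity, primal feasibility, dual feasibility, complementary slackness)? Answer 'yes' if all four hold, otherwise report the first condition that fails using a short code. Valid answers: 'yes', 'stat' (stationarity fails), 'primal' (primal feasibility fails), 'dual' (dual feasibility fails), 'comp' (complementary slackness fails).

Gradient of f: grad f(x) = Q x + c = (1, 2)
Constraint values g_i(x) = a_i^T x - b_i:
  g_1((-1, -1)) = 0
Stationarity residual: grad f(x) + sum_i lambda_i a_i = (2, -1)
  -> stationarity FAILS
Primal feasibility (all g_i <= 0): OK
Dual feasibility (all lambda_i >= 0): OK
Complementary slackness (lambda_i * g_i(x) = 0 for all i): OK

Verdict: the first failing condition is stationarity -> stat.

stat


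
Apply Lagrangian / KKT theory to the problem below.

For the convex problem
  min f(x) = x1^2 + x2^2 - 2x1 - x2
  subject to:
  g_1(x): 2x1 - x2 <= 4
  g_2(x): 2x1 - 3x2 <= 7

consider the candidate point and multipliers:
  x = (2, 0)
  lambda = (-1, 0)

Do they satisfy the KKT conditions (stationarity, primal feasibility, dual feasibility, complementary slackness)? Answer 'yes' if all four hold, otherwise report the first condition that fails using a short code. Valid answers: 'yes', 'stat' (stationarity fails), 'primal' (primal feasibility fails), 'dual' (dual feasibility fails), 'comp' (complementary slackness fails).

Gradient of f: grad f(x) = Q x + c = (2, -1)
Constraint values g_i(x) = a_i^T x - b_i:
  g_1((2, 0)) = 0
  g_2((2, 0)) = -3
Stationarity residual: grad f(x) + sum_i lambda_i a_i = (0, 0)
  -> stationarity OK
Primal feasibility (all g_i <= 0): OK
Dual feasibility (all lambda_i >= 0): FAILS
Complementary slackness (lambda_i * g_i(x) = 0 for all i): OK

Verdict: the first failing condition is dual_feasibility -> dual.

dual


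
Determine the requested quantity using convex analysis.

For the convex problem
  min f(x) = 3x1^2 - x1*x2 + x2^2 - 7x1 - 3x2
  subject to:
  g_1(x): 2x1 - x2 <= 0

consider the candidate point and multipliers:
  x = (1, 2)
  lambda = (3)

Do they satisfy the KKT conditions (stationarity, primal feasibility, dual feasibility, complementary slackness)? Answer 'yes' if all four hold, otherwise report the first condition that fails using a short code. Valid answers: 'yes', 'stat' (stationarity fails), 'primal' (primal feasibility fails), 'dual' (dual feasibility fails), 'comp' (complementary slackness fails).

Gradient of f: grad f(x) = Q x + c = (-3, 0)
Constraint values g_i(x) = a_i^T x - b_i:
  g_1((1, 2)) = 0
Stationarity residual: grad f(x) + sum_i lambda_i a_i = (3, -3)
  -> stationarity FAILS
Primal feasibility (all g_i <= 0): OK
Dual feasibility (all lambda_i >= 0): OK
Complementary slackness (lambda_i * g_i(x) = 0 for all i): OK

Verdict: the first failing condition is stationarity -> stat.

stat


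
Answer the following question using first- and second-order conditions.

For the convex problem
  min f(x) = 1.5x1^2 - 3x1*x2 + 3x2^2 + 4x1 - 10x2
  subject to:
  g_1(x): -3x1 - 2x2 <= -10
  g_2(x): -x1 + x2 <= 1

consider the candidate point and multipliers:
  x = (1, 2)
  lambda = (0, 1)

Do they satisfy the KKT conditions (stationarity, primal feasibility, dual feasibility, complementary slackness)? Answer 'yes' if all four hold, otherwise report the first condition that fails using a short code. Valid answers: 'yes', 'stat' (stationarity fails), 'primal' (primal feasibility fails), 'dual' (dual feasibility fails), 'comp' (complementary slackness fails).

Gradient of f: grad f(x) = Q x + c = (1, -1)
Constraint values g_i(x) = a_i^T x - b_i:
  g_1((1, 2)) = 3
  g_2((1, 2)) = 0
Stationarity residual: grad f(x) + sum_i lambda_i a_i = (0, 0)
  -> stationarity OK
Primal feasibility (all g_i <= 0): FAILS
Dual feasibility (all lambda_i >= 0): OK
Complementary slackness (lambda_i * g_i(x) = 0 for all i): OK

Verdict: the first failing condition is primal_feasibility -> primal.

primal


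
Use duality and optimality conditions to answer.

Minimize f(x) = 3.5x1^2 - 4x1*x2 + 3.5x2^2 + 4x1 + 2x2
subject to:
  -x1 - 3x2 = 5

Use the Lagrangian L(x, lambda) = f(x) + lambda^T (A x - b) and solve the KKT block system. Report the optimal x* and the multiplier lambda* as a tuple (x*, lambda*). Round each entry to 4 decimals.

Form the Lagrangian:
  L(x, lambda) = (1/2) x^T Q x + c^T x + lambda^T (A x - b)
Stationarity (grad_x L = 0): Q x + c + A^T lambda = 0.
Primal feasibility: A x = b.

This gives the KKT block system:
  [ Q   A^T ] [ x     ]   [-c ]
  [ A    0  ] [ lambda ] = [ b ]

Solving the linear system:
  x*      = (-1.3298, -1.2234)
  lambda* = (-0.4149)
  f(x*)   = -2.8457

x* = (-1.3298, -1.2234), lambda* = (-0.4149)


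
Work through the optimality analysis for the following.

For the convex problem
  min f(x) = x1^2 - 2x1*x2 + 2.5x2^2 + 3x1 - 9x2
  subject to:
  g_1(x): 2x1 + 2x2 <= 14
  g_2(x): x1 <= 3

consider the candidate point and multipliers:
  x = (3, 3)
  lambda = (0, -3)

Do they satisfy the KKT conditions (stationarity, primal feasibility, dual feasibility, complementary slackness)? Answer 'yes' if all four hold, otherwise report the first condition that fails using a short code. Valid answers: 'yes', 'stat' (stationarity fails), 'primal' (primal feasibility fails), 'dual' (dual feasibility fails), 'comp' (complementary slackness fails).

Gradient of f: grad f(x) = Q x + c = (3, 0)
Constraint values g_i(x) = a_i^T x - b_i:
  g_1((3, 3)) = -2
  g_2((3, 3)) = 0
Stationarity residual: grad f(x) + sum_i lambda_i a_i = (0, 0)
  -> stationarity OK
Primal feasibility (all g_i <= 0): OK
Dual feasibility (all lambda_i >= 0): FAILS
Complementary slackness (lambda_i * g_i(x) = 0 for all i): OK

Verdict: the first failing condition is dual_feasibility -> dual.

dual


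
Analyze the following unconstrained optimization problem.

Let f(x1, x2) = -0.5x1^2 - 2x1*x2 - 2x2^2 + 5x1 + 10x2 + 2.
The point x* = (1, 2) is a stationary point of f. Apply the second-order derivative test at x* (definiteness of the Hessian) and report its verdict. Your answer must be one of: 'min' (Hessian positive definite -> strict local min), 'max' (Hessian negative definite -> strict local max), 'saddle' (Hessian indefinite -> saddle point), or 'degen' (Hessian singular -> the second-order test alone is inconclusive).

Compute the Hessian H = grad^2 f:
  H = [[-1, -2], [-2, -4]]
Verify stationarity: grad f(x*) = H x* + g = (0, 0).
Eigenvalues of H: -5, 0.
H has a zero eigenvalue (singular; negative semidefinite but not definite), so H is neither positive definite, negative definite, nor indefinite. The second-order test alone is inconclusive -> degen.
(Indeed, f is constant along the null direction of H through x*, so x* is not a strict local extremum.)

degen


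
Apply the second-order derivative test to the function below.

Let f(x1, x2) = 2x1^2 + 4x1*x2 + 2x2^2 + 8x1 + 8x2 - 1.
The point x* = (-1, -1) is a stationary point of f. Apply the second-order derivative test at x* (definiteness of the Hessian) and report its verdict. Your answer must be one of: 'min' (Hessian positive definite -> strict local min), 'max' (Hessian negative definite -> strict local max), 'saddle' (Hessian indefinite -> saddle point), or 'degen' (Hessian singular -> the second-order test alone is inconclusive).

Compute the Hessian H = grad^2 f:
  H = [[4, 4], [4, 4]]
Verify stationarity: grad f(x*) = H x* + g = (0, 0).
Eigenvalues of H: 0, 8.
H has a zero eigenvalue (singular; positive semidefinite but not definite), so H is neither positive definite, negative definite, nor indefinite. The second-order test alone is inconclusive -> degen.
(Indeed, f is constant along the null direction of H through x*, so x* is not a strict local extremum.)

degen


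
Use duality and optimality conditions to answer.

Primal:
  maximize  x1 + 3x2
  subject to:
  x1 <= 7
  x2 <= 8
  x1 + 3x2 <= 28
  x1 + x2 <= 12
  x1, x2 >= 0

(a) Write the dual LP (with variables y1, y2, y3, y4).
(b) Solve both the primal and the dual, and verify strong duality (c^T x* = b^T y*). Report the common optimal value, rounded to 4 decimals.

The standard primal-dual pair for 'max c^T x s.t. A x <= b, x >= 0' is:
  Dual:  min b^T y  s.t.  A^T y >= c,  y >= 0.

So the dual LP is:
  minimize  7y1 + 8y2 + 28y3 + 12y4
  subject to:
    y1 + y3 + y4 >= 1
    y2 + 3y3 + y4 >= 3
    y1, y2, y3, y4 >= 0

Solving the primal: x* = (4, 8).
  primal value c^T x* = 28.
Solving the dual: y* = (0, 2, 0, 1).
  dual value b^T y* = 28.
Strong duality: c^T x* = b^T y*. Confirmed.

28


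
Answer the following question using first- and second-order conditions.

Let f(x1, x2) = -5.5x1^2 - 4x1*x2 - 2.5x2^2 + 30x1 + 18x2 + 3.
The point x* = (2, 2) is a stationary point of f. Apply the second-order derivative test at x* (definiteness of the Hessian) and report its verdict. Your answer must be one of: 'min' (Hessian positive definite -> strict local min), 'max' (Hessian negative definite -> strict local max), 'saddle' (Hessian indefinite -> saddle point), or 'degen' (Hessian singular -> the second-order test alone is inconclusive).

Compute the Hessian H = grad^2 f:
  H = [[-11, -4], [-4, -5]]
Verify stationarity: grad f(x*) = H x* + g = (0, 0).
Eigenvalues of H: -13, -3.
Both eigenvalues < 0, so H is negative definite -> x* is a strict local max.

max


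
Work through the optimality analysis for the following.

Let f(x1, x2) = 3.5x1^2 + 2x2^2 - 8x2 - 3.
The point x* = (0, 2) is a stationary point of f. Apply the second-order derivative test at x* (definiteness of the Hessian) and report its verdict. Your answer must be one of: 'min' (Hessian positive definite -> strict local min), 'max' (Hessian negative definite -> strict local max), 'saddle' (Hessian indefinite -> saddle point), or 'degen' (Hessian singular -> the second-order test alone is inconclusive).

Compute the Hessian H = grad^2 f:
  H = [[7, 0], [0, 4]]
Verify stationarity: grad f(x*) = H x* + g = (0, 0).
Eigenvalues of H: 4, 7.
Both eigenvalues > 0, so H is positive definite -> x* is a strict local min.

min


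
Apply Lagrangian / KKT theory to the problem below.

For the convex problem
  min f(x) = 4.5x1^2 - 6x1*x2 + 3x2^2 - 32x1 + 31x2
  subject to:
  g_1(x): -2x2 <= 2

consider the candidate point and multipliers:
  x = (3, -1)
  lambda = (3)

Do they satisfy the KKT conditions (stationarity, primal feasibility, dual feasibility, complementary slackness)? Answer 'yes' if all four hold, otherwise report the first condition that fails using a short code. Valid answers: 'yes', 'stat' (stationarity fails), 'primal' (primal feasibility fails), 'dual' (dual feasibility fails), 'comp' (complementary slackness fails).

Gradient of f: grad f(x) = Q x + c = (1, 7)
Constraint values g_i(x) = a_i^T x - b_i:
  g_1((3, -1)) = 0
Stationarity residual: grad f(x) + sum_i lambda_i a_i = (1, 1)
  -> stationarity FAILS
Primal feasibility (all g_i <= 0): OK
Dual feasibility (all lambda_i >= 0): OK
Complementary slackness (lambda_i * g_i(x) = 0 for all i): OK

Verdict: the first failing condition is stationarity -> stat.

stat


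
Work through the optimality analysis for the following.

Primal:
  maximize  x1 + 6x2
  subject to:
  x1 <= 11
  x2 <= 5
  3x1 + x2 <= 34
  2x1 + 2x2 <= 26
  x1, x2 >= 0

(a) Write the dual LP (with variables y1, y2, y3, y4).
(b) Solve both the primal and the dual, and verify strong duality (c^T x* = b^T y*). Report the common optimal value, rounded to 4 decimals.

The standard primal-dual pair for 'max c^T x s.t. A x <= b, x >= 0' is:
  Dual:  min b^T y  s.t.  A^T y >= c,  y >= 0.

So the dual LP is:
  minimize  11y1 + 5y2 + 34y3 + 26y4
  subject to:
    y1 + 3y3 + 2y4 >= 1
    y2 + y3 + 2y4 >= 6
    y1, y2, y3, y4 >= 0

Solving the primal: x* = (8, 5).
  primal value c^T x* = 38.
Solving the dual: y* = (0, 5, 0, 0.5).
  dual value b^T y* = 38.
Strong duality: c^T x* = b^T y*. Confirmed.

38


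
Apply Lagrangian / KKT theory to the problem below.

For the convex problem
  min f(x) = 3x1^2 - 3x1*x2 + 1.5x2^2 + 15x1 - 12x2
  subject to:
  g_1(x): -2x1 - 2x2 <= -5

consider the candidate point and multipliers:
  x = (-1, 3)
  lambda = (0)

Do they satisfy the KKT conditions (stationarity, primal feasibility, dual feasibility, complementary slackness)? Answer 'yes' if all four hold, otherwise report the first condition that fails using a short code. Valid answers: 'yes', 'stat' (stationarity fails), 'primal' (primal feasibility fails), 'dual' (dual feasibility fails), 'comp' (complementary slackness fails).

Gradient of f: grad f(x) = Q x + c = (0, 0)
Constraint values g_i(x) = a_i^T x - b_i:
  g_1((-1, 3)) = 1
Stationarity residual: grad f(x) + sum_i lambda_i a_i = (0, 0)
  -> stationarity OK
Primal feasibility (all g_i <= 0): FAILS
Dual feasibility (all lambda_i >= 0): OK
Complementary slackness (lambda_i * g_i(x) = 0 for all i): OK

Verdict: the first failing condition is primal_feasibility -> primal.

primal


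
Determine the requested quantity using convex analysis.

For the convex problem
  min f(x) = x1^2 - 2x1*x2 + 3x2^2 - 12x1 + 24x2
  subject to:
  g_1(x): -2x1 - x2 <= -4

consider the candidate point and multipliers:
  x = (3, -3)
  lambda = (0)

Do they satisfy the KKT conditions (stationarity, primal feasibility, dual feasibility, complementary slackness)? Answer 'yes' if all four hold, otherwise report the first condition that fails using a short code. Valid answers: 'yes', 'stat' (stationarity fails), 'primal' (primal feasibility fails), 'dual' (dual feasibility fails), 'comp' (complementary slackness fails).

Gradient of f: grad f(x) = Q x + c = (0, 0)
Constraint values g_i(x) = a_i^T x - b_i:
  g_1((3, -3)) = 1
Stationarity residual: grad f(x) + sum_i lambda_i a_i = (0, 0)
  -> stationarity OK
Primal feasibility (all g_i <= 0): FAILS
Dual feasibility (all lambda_i >= 0): OK
Complementary slackness (lambda_i * g_i(x) = 0 for all i): OK

Verdict: the first failing condition is primal_feasibility -> primal.

primal


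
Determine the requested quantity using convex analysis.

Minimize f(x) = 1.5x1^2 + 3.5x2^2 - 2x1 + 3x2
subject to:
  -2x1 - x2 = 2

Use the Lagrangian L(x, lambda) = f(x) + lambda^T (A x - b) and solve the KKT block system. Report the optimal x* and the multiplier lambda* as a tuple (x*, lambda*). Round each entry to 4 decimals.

Form the Lagrangian:
  L(x, lambda) = (1/2) x^T Q x + c^T x + lambda^T (A x - b)
Stationarity (grad_x L = 0): Q x + c + A^T lambda = 0.
Primal feasibility: A x = b.

This gives the KKT block system:
  [ Q   A^T ] [ x     ]   [-c ]
  [ A    0  ] [ lambda ] = [ b ]

Solving the linear system:
  x*      = (-0.6452, -0.7097)
  lambda* = (-1.9677)
  f(x*)   = 1.5484

x* = (-0.6452, -0.7097), lambda* = (-1.9677)


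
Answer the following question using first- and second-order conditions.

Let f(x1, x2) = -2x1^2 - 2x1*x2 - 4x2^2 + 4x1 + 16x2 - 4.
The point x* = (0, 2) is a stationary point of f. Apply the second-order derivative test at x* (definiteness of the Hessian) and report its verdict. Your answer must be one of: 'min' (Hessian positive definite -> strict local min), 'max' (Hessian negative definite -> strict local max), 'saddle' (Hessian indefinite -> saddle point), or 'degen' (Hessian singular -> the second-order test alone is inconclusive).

Compute the Hessian H = grad^2 f:
  H = [[-4, -2], [-2, -8]]
Verify stationarity: grad f(x*) = H x* + g = (0, 0).
Eigenvalues of H: -8.8284, -3.1716.
Both eigenvalues < 0, so H is negative definite -> x* is a strict local max.

max


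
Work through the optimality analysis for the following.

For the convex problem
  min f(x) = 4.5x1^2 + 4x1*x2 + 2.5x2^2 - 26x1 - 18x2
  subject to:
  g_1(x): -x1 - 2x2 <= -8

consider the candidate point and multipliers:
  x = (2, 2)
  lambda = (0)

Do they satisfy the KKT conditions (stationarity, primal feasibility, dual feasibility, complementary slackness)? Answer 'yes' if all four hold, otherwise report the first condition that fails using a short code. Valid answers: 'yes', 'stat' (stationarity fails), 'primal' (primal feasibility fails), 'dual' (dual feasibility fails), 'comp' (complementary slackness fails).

Gradient of f: grad f(x) = Q x + c = (0, 0)
Constraint values g_i(x) = a_i^T x - b_i:
  g_1((2, 2)) = 2
Stationarity residual: grad f(x) + sum_i lambda_i a_i = (0, 0)
  -> stationarity OK
Primal feasibility (all g_i <= 0): FAILS
Dual feasibility (all lambda_i >= 0): OK
Complementary slackness (lambda_i * g_i(x) = 0 for all i): OK

Verdict: the first failing condition is primal_feasibility -> primal.

primal


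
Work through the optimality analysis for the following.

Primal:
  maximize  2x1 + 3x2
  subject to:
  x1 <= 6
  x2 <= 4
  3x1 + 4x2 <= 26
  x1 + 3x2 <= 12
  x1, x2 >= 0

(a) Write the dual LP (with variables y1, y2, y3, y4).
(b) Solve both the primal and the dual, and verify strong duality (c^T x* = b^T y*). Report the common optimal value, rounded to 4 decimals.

The standard primal-dual pair for 'max c^T x s.t. A x <= b, x >= 0' is:
  Dual:  min b^T y  s.t.  A^T y >= c,  y >= 0.

So the dual LP is:
  minimize  6y1 + 4y2 + 26y3 + 12y4
  subject to:
    y1 + 3y3 + y4 >= 2
    y2 + 4y3 + 3y4 >= 3
    y1, y2, y3, y4 >= 0

Solving the primal: x* = (6, 2).
  primal value c^T x* = 18.
Solving the dual: y* = (0, 0, 0.6, 0.2).
  dual value b^T y* = 18.
Strong duality: c^T x* = b^T y*. Confirmed.

18


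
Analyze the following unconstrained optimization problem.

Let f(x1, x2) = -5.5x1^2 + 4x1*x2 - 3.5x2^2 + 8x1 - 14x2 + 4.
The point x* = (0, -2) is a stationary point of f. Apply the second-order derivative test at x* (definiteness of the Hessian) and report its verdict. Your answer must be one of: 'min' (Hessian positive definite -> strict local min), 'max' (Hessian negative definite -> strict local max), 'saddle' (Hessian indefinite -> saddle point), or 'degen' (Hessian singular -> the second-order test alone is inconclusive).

Compute the Hessian H = grad^2 f:
  H = [[-11, 4], [4, -7]]
Verify stationarity: grad f(x*) = H x* + g = (0, 0).
Eigenvalues of H: -13.4721, -4.5279.
Both eigenvalues < 0, so H is negative definite -> x* is a strict local max.

max


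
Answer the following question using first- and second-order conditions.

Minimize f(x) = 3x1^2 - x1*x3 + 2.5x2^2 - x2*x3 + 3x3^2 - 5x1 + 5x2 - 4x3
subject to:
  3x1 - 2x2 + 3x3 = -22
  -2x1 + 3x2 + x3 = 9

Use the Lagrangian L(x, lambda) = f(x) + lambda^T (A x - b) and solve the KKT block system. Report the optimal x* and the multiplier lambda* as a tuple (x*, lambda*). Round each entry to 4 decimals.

Form the Lagrangian:
  L(x, lambda) = (1/2) x^T Q x + c^T x + lambda^T (A x - b)
Stationarity (grad_x L = 0): Q x + c + A^T lambda = 0.
Primal feasibility: A x = b.

This gives the KKT block system:
  [ Q   A^T ] [ x     ]   [-c ]
  [ A    0  ] [ lambda ] = [ b ]

Solving the linear system:
  x*      = (-3.3491, 1.7144, -2.8413)
  lambda* = (6.7866, -0.9467)
  f(x*)   = 97.2542

x* = (-3.3491, 1.7144, -2.8413), lambda* = (6.7866, -0.9467)


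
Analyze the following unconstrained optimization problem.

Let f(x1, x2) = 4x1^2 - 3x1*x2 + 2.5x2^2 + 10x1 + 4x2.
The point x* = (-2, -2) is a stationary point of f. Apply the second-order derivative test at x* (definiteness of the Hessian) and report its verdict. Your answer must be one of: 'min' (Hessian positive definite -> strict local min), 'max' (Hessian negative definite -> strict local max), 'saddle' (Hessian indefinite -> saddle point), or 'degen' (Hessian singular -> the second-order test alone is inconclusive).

Compute the Hessian H = grad^2 f:
  H = [[8, -3], [-3, 5]]
Verify stationarity: grad f(x*) = H x* + g = (0, 0).
Eigenvalues of H: 3.1459, 9.8541.
Both eigenvalues > 0, so H is positive definite -> x* is a strict local min.

min


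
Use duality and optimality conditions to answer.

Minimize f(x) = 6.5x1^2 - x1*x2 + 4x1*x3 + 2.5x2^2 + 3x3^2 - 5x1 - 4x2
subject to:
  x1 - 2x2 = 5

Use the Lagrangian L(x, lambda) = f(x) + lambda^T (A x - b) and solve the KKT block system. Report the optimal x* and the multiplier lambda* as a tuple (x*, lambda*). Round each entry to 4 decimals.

Form the Lagrangian:
  L(x, lambda) = (1/2) x^T Q x + c^T x + lambda^T (A x - b)
Stationarity (grad_x L = 0): Q x + c + A^T lambda = 0.
Primal feasibility: A x = b.

This gives the KKT block system:
  [ Q   A^T ] [ x     ]   [-c ]
  [ A    0  ] [ lambda ] = [ b ]

Solving the linear system:
  x*      = (1.0157, -1.9921, -0.6772)
  lambda* = (-7.4882)
  f(x*)   = 20.1654

x* = (1.0157, -1.9921, -0.6772), lambda* = (-7.4882)


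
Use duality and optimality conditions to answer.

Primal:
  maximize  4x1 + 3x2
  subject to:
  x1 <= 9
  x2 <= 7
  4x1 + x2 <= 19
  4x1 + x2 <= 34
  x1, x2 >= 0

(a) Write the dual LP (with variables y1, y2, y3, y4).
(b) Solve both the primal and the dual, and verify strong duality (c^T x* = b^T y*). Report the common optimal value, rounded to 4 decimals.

The standard primal-dual pair for 'max c^T x s.t. A x <= b, x >= 0' is:
  Dual:  min b^T y  s.t.  A^T y >= c,  y >= 0.

So the dual LP is:
  minimize  9y1 + 7y2 + 19y3 + 34y4
  subject to:
    y1 + 4y3 + 4y4 >= 4
    y2 + y3 + y4 >= 3
    y1, y2, y3, y4 >= 0

Solving the primal: x* = (3, 7).
  primal value c^T x* = 33.
Solving the dual: y* = (0, 2, 1, 0).
  dual value b^T y* = 33.
Strong duality: c^T x* = b^T y*. Confirmed.

33


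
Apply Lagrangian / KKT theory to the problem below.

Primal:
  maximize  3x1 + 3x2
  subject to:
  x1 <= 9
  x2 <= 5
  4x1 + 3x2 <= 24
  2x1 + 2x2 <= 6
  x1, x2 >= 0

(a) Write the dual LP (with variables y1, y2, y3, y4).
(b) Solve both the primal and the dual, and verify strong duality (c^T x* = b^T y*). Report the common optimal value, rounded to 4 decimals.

The standard primal-dual pair for 'max c^T x s.t. A x <= b, x >= 0' is:
  Dual:  min b^T y  s.t.  A^T y >= c,  y >= 0.

So the dual LP is:
  minimize  9y1 + 5y2 + 24y3 + 6y4
  subject to:
    y1 + 4y3 + 2y4 >= 3
    y2 + 3y3 + 2y4 >= 3
    y1, y2, y3, y4 >= 0

Solving the primal: x* = (3, 0).
  primal value c^T x* = 9.
Solving the dual: y* = (0, 0, 0, 1.5).
  dual value b^T y* = 9.
Strong duality: c^T x* = b^T y*. Confirmed.

9


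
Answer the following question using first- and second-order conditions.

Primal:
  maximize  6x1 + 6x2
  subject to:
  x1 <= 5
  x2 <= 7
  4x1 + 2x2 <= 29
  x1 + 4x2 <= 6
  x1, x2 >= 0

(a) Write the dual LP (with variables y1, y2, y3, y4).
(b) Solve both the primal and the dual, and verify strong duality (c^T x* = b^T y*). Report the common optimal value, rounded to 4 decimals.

The standard primal-dual pair for 'max c^T x s.t. A x <= b, x >= 0' is:
  Dual:  min b^T y  s.t.  A^T y >= c,  y >= 0.

So the dual LP is:
  minimize  5y1 + 7y2 + 29y3 + 6y4
  subject to:
    y1 + 4y3 + y4 >= 6
    y2 + 2y3 + 4y4 >= 6
    y1, y2, y3, y4 >= 0

Solving the primal: x* = (5, 0.25).
  primal value c^T x* = 31.5.
Solving the dual: y* = (4.5, 0, 0, 1.5).
  dual value b^T y* = 31.5.
Strong duality: c^T x* = b^T y*. Confirmed.

31.5


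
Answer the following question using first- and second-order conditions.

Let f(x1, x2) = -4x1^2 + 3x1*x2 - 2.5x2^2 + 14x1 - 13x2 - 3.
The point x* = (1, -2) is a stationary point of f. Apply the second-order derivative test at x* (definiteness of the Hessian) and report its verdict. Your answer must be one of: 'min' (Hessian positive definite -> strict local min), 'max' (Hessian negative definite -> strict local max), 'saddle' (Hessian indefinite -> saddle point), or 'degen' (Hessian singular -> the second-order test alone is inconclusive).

Compute the Hessian H = grad^2 f:
  H = [[-8, 3], [3, -5]]
Verify stationarity: grad f(x*) = H x* + g = (0, 0).
Eigenvalues of H: -9.8541, -3.1459.
Both eigenvalues < 0, so H is negative definite -> x* is a strict local max.

max


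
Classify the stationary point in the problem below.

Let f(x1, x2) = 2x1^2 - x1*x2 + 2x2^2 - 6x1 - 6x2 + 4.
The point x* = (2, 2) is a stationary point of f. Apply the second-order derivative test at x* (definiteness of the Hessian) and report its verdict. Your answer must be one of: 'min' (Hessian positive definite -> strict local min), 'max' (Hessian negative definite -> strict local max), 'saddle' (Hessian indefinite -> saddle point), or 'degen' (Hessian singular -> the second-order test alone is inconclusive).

Compute the Hessian H = grad^2 f:
  H = [[4, -1], [-1, 4]]
Verify stationarity: grad f(x*) = H x* + g = (0, 0).
Eigenvalues of H: 3, 5.
Both eigenvalues > 0, so H is positive definite -> x* is a strict local min.

min


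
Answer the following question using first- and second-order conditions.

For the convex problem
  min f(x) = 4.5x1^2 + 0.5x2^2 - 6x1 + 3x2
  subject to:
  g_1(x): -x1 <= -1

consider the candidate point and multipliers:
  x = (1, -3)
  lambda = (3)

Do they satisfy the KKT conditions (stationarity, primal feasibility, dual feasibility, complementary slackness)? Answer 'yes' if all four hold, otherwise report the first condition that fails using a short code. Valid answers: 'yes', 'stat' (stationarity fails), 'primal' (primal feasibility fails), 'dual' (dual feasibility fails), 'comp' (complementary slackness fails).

Gradient of f: grad f(x) = Q x + c = (3, 0)
Constraint values g_i(x) = a_i^T x - b_i:
  g_1((1, -3)) = 0
Stationarity residual: grad f(x) + sum_i lambda_i a_i = (0, 0)
  -> stationarity OK
Primal feasibility (all g_i <= 0): OK
Dual feasibility (all lambda_i >= 0): OK
Complementary slackness (lambda_i * g_i(x) = 0 for all i): OK

Verdict: yes, KKT holds.

yes


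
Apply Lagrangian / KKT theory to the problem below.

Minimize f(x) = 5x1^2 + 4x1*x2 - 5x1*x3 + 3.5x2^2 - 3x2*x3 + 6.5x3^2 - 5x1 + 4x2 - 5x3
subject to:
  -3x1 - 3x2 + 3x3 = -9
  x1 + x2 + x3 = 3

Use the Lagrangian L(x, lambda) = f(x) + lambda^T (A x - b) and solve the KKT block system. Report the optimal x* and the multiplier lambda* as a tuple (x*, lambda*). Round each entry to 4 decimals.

Form the Lagrangian:
  L(x, lambda) = (1/2) x^T Q x + c^T x + lambda^T (A x - b)
Stationarity (grad_x L = 0): Q x + c + A^T lambda = 0.
Primal feasibility: A x = b.

This gives the KKT block system:
  [ Q   A^T ] [ x     ]   [-c ]
  [ A    0  ] [ lambda ] = [ b ]

Solving the linear system:
  x*      = (2, 1, 0)
  lambda* = (6.1667, -0.5)
  f(x*)   = 25.5

x* = (2, 1, 0), lambda* = (6.1667, -0.5)


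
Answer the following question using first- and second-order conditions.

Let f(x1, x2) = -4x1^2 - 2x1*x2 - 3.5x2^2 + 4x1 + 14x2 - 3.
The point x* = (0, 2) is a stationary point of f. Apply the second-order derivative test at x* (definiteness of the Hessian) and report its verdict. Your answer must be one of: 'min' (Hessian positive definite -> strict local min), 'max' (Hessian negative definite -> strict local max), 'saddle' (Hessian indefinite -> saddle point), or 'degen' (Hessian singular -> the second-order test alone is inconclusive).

Compute the Hessian H = grad^2 f:
  H = [[-8, -2], [-2, -7]]
Verify stationarity: grad f(x*) = H x* + g = (0, 0).
Eigenvalues of H: -9.5616, -5.4384.
Both eigenvalues < 0, so H is negative definite -> x* is a strict local max.

max


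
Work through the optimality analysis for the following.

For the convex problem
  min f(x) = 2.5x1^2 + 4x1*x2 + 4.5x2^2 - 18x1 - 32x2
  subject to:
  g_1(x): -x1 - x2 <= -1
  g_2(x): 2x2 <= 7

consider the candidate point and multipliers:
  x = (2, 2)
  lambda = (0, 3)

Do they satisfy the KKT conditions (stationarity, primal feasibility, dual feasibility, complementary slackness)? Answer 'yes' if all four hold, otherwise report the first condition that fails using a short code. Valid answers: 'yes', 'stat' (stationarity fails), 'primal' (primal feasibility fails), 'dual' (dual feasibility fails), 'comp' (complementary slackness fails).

Gradient of f: grad f(x) = Q x + c = (0, -6)
Constraint values g_i(x) = a_i^T x - b_i:
  g_1((2, 2)) = -3
  g_2((2, 2)) = -3
Stationarity residual: grad f(x) + sum_i lambda_i a_i = (0, 0)
  -> stationarity OK
Primal feasibility (all g_i <= 0): OK
Dual feasibility (all lambda_i >= 0): OK
Complementary slackness (lambda_i * g_i(x) = 0 for all i): FAILS

Verdict: the first failing condition is complementary_slackness -> comp.

comp


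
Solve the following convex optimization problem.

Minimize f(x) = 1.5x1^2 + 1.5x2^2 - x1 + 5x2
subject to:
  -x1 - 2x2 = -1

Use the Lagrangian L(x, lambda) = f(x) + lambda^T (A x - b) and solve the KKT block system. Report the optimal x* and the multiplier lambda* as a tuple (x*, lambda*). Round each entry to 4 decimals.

Form the Lagrangian:
  L(x, lambda) = (1/2) x^T Q x + c^T x + lambda^T (A x - b)
Stationarity (grad_x L = 0): Q x + c + A^T lambda = 0.
Primal feasibility: A x = b.

This gives the KKT block system:
  [ Q   A^T ] [ x     ]   [-c ]
  [ A    0  ] [ lambda ] = [ b ]

Solving the linear system:
  x*      = (1.1333, -0.0667)
  lambda* = (2.4)
  f(x*)   = 0.4667

x* = (1.1333, -0.0667), lambda* = (2.4)


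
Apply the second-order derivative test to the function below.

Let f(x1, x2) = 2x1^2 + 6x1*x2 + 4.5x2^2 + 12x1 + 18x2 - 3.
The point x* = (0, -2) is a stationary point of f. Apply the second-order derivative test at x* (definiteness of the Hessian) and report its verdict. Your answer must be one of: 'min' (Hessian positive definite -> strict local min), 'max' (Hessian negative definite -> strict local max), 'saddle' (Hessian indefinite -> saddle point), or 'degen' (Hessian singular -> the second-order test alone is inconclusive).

Compute the Hessian H = grad^2 f:
  H = [[4, 6], [6, 9]]
Verify stationarity: grad f(x*) = H x* + g = (0, 0).
Eigenvalues of H: 0, 13.
H has a zero eigenvalue (singular; positive semidefinite but not definite), so H is neither positive definite, negative definite, nor indefinite. The second-order test alone is inconclusive -> degen.
(Indeed, f is constant along the null direction of H through x*, so x* is not a strict local extremum.)

degen


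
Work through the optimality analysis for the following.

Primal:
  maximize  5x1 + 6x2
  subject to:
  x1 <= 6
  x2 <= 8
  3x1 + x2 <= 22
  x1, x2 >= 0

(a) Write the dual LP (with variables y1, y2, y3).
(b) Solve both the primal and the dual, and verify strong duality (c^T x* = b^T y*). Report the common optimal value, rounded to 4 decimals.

The standard primal-dual pair for 'max c^T x s.t. A x <= b, x >= 0' is:
  Dual:  min b^T y  s.t.  A^T y >= c,  y >= 0.

So the dual LP is:
  minimize  6y1 + 8y2 + 22y3
  subject to:
    y1 + 3y3 >= 5
    y2 + y3 >= 6
    y1, y2, y3 >= 0

Solving the primal: x* = (4.6667, 8).
  primal value c^T x* = 71.3333.
Solving the dual: y* = (0, 4.3333, 1.6667).
  dual value b^T y* = 71.3333.
Strong duality: c^T x* = b^T y*. Confirmed.

71.3333


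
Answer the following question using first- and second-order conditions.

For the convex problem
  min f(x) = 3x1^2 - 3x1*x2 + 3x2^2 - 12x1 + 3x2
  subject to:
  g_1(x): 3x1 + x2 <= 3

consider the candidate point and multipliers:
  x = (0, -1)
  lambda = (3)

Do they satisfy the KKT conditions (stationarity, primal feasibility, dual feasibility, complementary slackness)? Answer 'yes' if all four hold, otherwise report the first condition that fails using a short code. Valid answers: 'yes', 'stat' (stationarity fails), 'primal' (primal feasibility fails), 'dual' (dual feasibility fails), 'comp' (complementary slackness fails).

Gradient of f: grad f(x) = Q x + c = (-9, -3)
Constraint values g_i(x) = a_i^T x - b_i:
  g_1((0, -1)) = -4
Stationarity residual: grad f(x) + sum_i lambda_i a_i = (0, 0)
  -> stationarity OK
Primal feasibility (all g_i <= 0): OK
Dual feasibility (all lambda_i >= 0): OK
Complementary slackness (lambda_i * g_i(x) = 0 for all i): FAILS

Verdict: the first failing condition is complementary_slackness -> comp.

comp


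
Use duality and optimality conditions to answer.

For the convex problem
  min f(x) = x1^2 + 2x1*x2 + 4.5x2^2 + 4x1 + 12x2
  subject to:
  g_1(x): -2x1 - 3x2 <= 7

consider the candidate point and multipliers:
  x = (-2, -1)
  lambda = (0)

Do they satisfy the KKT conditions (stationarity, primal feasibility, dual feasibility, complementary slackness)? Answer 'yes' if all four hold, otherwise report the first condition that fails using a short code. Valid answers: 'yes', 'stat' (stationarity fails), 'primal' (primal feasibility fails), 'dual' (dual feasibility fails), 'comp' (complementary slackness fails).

Gradient of f: grad f(x) = Q x + c = (-2, -1)
Constraint values g_i(x) = a_i^T x - b_i:
  g_1((-2, -1)) = 0
Stationarity residual: grad f(x) + sum_i lambda_i a_i = (-2, -1)
  -> stationarity FAILS
Primal feasibility (all g_i <= 0): OK
Dual feasibility (all lambda_i >= 0): OK
Complementary slackness (lambda_i * g_i(x) = 0 for all i): OK

Verdict: the first failing condition is stationarity -> stat.

stat


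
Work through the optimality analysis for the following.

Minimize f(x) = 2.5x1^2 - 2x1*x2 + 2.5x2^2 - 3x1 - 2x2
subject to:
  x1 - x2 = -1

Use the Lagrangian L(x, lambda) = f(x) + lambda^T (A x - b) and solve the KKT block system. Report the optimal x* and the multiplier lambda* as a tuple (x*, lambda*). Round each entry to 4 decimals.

Form the Lagrangian:
  L(x, lambda) = (1/2) x^T Q x + c^T x + lambda^T (A x - b)
Stationarity (grad_x L = 0): Q x + c + A^T lambda = 0.
Primal feasibility: A x = b.

This gives the KKT block system:
  [ Q   A^T ] [ x     ]   [-c ]
  [ A    0  ] [ lambda ] = [ b ]

Solving the linear system:
  x*      = (0.3333, 1.3333)
  lambda* = (4)
  f(x*)   = 0.1667

x* = (0.3333, 1.3333), lambda* = (4)


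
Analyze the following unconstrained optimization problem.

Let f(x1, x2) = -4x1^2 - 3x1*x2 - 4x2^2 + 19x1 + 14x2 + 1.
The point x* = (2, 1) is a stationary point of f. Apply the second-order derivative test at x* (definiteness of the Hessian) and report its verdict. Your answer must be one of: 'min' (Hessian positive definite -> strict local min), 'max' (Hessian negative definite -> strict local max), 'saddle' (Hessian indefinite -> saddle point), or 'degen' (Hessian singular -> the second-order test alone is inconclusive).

Compute the Hessian H = grad^2 f:
  H = [[-8, -3], [-3, -8]]
Verify stationarity: grad f(x*) = H x* + g = (0, 0).
Eigenvalues of H: -11, -5.
Both eigenvalues < 0, so H is negative definite -> x* is a strict local max.

max
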